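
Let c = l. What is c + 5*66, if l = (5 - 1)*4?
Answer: 346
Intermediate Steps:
l = 16 (l = 4*4 = 16)
c = 16
c + 5*66 = 16 + 5*66 = 16 + 330 = 346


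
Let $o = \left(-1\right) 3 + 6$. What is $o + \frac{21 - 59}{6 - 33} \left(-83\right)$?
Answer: $- \frac{3073}{27} \approx -113.81$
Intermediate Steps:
$o = 3$ ($o = -3 + 6 = 3$)
$o + \frac{21 - 59}{6 - 33} \left(-83\right) = 3 + \frac{21 - 59}{6 - 33} \left(-83\right) = 3 + - \frac{38}{-27} \left(-83\right) = 3 + \left(-38\right) \left(- \frac{1}{27}\right) \left(-83\right) = 3 + \frac{38}{27} \left(-83\right) = 3 - \frac{3154}{27} = - \frac{3073}{27}$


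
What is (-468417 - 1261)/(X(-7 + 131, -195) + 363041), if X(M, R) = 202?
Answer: -469678/363243 ≈ -1.2930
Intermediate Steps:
(-468417 - 1261)/(X(-7 + 131, -195) + 363041) = (-468417 - 1261)/(202 + 363041) = -469678/363243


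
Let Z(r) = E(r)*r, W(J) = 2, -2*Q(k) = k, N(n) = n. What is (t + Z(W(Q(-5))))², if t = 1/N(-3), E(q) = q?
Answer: 121/9 ≈ 13.444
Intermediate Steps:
Q(k) = -k/2
Z(r) = r² (Z(r) = r*r = r²)
t = -⅓ (t = 1/(-3) = -⅓ ≈ -0.33333)
(t + Z(W(Q(-5))))² = (-⅓ + 2²)² = (-⅓ + 4)² = (11/3)² = 121/9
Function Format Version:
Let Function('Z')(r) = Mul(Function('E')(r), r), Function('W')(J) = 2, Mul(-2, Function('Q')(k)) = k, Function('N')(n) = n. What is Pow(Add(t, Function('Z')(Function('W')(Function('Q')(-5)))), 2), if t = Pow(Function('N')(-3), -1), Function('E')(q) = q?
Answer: Rational(121, 9) ≈ 13.444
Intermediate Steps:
Function('Q')(k) = Mul(Rational(-1, 2), k)
Function('Z')(r) = Pow(r, 2) (Function('Z')(r) = Mul(r, r) = Pow(r, 2))
t = Rational(-1, 3) (t = Pow(-3, -1) = Rational(-1, 3) ≈ -0.33333)
Pow(Add(t, Function('Z')(Function('W')(Function('Q')(-5)))), 2) = Pow(Add(Rational(-1, 3), Pow(2, 2)), 2) = Pow(Add(Rational(-1, 3), 4), 2) = Pow(Rational(11, 3), 2) = Rational(121, 9)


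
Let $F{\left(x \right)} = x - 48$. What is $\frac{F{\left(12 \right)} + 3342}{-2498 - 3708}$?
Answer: $- \frac{57}{107} \approx -0.53271$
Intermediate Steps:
$F{\left(x \right)} = -48 + x$
$\frac{F{\left(12 \right)} + 3342}{-2498 - 3708} = \frac{\left(-48 + 12\right) + 3342}{-2498 - 3708} = \frac{-36 + 3342}{-6206} = 3306 \left(- \frac{1}{6206}\right) = - \frac{57}{107}$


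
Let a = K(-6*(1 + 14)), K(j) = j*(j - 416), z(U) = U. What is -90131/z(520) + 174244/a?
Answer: -200697943/1184040 ≈ -169.50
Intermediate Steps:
K(j) = j*(-416 + j)
a = 45540 (a = (-6*(1 + 14))*(-416 - 6*(1 + 14)) = (-6*15)*(-416 - 6*15) = -90*(-416 - 90) = -90*(-506) = 45540)
-90131/z(520) + 174244/a = -90131/520 + 174244/45540 = -90131*1/520 + 174244*(1/45540) = -90131/520 + 43561/11385 = -200697943/1184040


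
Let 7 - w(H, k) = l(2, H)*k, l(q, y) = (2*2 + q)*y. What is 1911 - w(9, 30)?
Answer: 3524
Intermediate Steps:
l(q, y) = y*(4 + q) (l(q, y) = (4 + q)*y = y*(4 + q))
w(H, k) = 7 - 6*H*k (w(H, k) = 7 - H*(4 + 2)*k = 7 - H*6*k = 7 - 6*H*k)
1911 - w(9, 30) = 1911 - (7 - 6*9*30) = 1911 - (7 - 1620) = 1911 - 1*(-1613) = 1911 + 1613 = 3524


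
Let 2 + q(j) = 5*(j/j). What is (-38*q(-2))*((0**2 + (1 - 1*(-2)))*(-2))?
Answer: 684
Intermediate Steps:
q(j) = 3 (q(j) = -2 + 5*(j/j) = -2 + 5*1 = -2 + 5 = 3)
(-38*q(-2))*((0**2 + (1 - 1*(-2)))*(-2)) = (-38*3)*((0**2 + (1 - 1*(-2)))*(-2)) = -114*(0 + (1 + 2))*(-2) = -114*(0 + 3)*(-2) = -342*(-2) = -114*(-6) = 684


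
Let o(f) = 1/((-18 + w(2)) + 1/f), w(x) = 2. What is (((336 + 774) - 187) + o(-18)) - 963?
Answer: -11578/289 ≈ -40.062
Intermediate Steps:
o(f) = 1/(-16 + 1/f) (o(f) = 1/((-18 + 2) + 1/f) = 1/(-16 + 1/f))
(((336 + 774) - 187) + o(-18)) - 963 = (((336 + 774) - 187) - 18/(1 - 16*(-18))) - 963 = ((1110 - 187) - 18/(1 + 288)) - 963 = (923 - 18/289) - 963 = 266729/289 - 963 = -11578/289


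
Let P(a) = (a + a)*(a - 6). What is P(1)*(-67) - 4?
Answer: 666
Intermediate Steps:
P(a) = 2*a*(-6 + a) (P(a) = (2*a)*(-6 + a) = 2*a*(-6 + a))
P(1)*(-67) - 4 = (2*1*(-6 + 1))*(-67) - 4 = (2*1*(-5))*(-67) - 4 = -10*(-67) - 4 = 670 - 4 = 666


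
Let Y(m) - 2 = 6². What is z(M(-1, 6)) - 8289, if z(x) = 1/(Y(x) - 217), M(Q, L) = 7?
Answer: -1483732/179 ≈ -8289.0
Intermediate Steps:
Y(m) = 38 (Y(m) = 2 + 6² = 2 + 36 = 38)
z(x) = -1/179 (z(x) = 1/(38 - 217) = 1/(-179) = -1/179)
z(M(-1, 6)) - 8289 = -1/179 - 8289 = -1483732/179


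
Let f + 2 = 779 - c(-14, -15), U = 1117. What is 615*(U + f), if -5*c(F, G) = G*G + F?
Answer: 1190763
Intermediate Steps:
c(F, G) = -F/5 - G²/5 (c(F, G) = -(G*G + F)/5 = -(G² + F)/5 = -(F + G²)/5 = -F/5 - G²/5)
f = 4096/5 (f = -2 + (779 - (-⅕*(-14) - ⅕*(-15)²)) = -2 + (779 - (14/5 - ⅕*225)) = -2 + (779 - (14/5 - 45)) = -2 + (779 - 1*(-211/5)) = -2 + (779 + 211/5) = -2 + 4106/5 = 4096/5 ≈ 819.20)
615*(U + f) = 615*(1117 + 4096/5) = 615*(9681/5) = 1190763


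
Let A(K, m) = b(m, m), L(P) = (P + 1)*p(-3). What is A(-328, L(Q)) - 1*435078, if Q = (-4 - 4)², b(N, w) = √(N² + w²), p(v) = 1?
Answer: -435078 + 65*√2 ≈ -4.3499e+5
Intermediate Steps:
Q = 64 (Q = (-8)² = 64)
L(P) = 1 + P (L(P) = (P + 1)*1 = (1 + P)*1 = 1 + P)
A(K, m) = √2*√(m²) (A(K, m) = √(m² + m²) = √(2*m²) = √2*√(m²))
A(-328, L(Q)) - 1*435078 = √2*√((1 + 64)²) - 1*435078 = √2*√(65²) - 435078 = √2*√4225 - 435078 = √2*65 - 435078 = 65*√2 - 435078 = -435078 + 65*√2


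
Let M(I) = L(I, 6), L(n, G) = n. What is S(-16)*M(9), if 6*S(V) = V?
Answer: -24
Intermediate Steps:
S(V) = V/6
M(I) = I
S(-16)*M(9) = ((⅙)*(-16))*9 = -8/3*9 = -24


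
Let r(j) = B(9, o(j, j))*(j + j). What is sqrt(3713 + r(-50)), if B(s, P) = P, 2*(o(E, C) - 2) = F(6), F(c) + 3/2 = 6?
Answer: 2*sqrt(822) ≈ 57.341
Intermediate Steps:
F(c) = 9/2 (F(c) = -3/2 + 6 = 9/2)
o(E, C) = 17/4 (o(E, C) = 2 + (1/2)*(9/2) = 2 + 9/4 = 17/4)
r(j) = 17*j/2 (r(j) = 17*(j + j)/4 = 17*(2*j)/4 = 17*j/2)
sqrt(3713 + r(-50)) = sqrt(3713 + (17/2)*(-50)) = sqrt(3713 - 425) = sqrt(3288) = 2*sqrt(822)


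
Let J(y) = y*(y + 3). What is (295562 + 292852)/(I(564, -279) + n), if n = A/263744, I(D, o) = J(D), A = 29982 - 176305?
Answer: 155190662016/84342019949 ≈ 1.8400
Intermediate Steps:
A = -146323
J(y) = y*(3 + y)
I(D, o) = D*(3 + D)
n = -146323/263744 ≈ -0.55479
(295562 + 292852)/(I(564, -279) + n) = (295562 + 292852)/(564*(3 + 564) - 146323/263744) = 588414/(564*567 - 146323/263744) = 588414/(319788 - 146323/263744) = 588414/(84342019949/263744) = 588414*(263744/84342019949) = 155190662016/84342019949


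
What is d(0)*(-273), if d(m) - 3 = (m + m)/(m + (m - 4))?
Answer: -819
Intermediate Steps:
d(m) = 3 + 2*m/(-4 + 2*m) (d(m) = 3 + (m + m)/(m + (m - 4)) = 3 + (2*m)/(m + (-4 + m)) = 3 + (2*m)/(-4 + 2*m) = 3 + 2*m/(-4 + 2*m))
d(0)*(-273) = (2*(-3 + 2*0)/(-2 + 0))*(-273) = (2*(-3 + 0)/(-2))*(-273) = (2*(-1/2)*(-3))*(-273) = 3*(-273) = -819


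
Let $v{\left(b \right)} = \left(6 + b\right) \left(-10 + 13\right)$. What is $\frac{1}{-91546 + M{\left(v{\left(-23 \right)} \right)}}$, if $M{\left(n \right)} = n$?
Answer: $- \frac{1}{91597} \approx -1.0917 \cdot 10^{-5}$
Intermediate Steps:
$v{\left(b \right)} = 18 + 3 b$ ($v{\left(b \right)} = \left(6 + b\right) 3 = 18 + 3 b$)
$\frac{1}{-91546 + M{\left(v{\left(-23 \right)} \right)}} = \frac{1}{-91546 + \left(18 + 3 \left(-23\right)\right)} = \frac{1}{-91546 + \left(18 - 69\right)} = \frac{1}{-91546 - 51} = \frac{1}{-91597} = - \frac{1}{91597}$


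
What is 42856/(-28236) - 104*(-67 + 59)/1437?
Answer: -3174310/3381261 ≈ -0.93880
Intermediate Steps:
42856/(-28236) - 104*(-67 + 59)/1437 = 42856*(-1/28236) - 104*(-8)*(1/1437) = -10714/7059 + 832*(1/1437) = -10714/7059 + 832/1437 = -3174310/3381261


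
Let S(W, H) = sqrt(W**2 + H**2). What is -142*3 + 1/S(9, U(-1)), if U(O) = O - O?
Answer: -3833/9 ≈ -425.89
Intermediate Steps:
U(O) = 0
S(W, H) = sqrt(H**2 + W**2)
-142*3 + 1/S(9, U(-1)) = -142*3 + 1/(sqrt(0**2 + 9**2)) = -426 + 1/(sqrt(0 + 81)) = -426 + 1/(sqrt(81)) = -426 + 1/9 = -3833/9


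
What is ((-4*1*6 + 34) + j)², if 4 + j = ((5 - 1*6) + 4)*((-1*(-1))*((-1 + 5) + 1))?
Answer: 441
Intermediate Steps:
j = 11 (j = -4 + ((5 - 1*6) + 4)*((-1*(-1))*((-1 + 5) + 1)) = -4 + ((5 - 6) + 4)*(1*(4 + 1)) = -4 + (-1 + 4)*(1*5) = -4 + 3*5 = -4 + 15 = 11)
((-4*1*6 + 34) + j)² = ((-4*1*6 + 34) + 11)² = ((-4*6 + 34) + 11)² = ((-24 + 34) + 11)² = (10 + 11)² = 21² = 441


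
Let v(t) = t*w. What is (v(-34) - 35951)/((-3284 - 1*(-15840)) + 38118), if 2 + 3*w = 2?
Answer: -35951/50674 ≈ -0.70946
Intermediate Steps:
w = 0 (w = -⅔ + (⅓)*2 = -⅔ + ⅔ = 0)
v(t) = 0 (v(t) = t*0 = 0)
(v(-34) - 35951)/((-3284 - 1*(-15840)) + 38118) = (0 - 35951)/((-3284 - 1*(-15840)) + 38118) = -35951/((-3284 + 15840) + 38118) = -35951/(12556 + 38118) = -35951/50674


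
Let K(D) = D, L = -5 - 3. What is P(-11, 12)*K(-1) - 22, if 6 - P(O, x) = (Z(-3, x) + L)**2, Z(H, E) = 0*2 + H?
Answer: 93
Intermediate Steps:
Z(H, E) = H (Z(H, E) = 0 + H = H)
L = -8
P(O, x) = -115 (P(O, x) = 6 - (-3 - 8)**2 = 6 - 1*(-11)**2 = 6 - 1*121 = 6 - 121 = -115)
P(-11, 12)*K(-1) - 22 = -115*(-1) - 22 = 115 - 22 = 93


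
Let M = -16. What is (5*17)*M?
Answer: -1360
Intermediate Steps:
(5*17)*M = (5*17)*(-16) = 85*(-16) = -1360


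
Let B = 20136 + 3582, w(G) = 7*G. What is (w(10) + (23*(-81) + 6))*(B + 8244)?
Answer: -57116094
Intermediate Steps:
B = 23718
(w(10) + (23*(-81) + 6))*(B + 8244) = (7*10 + (23*(-81) + 6))*(23718 + 8244) = (70 + (-1863 + 6))*31962 = (70 - 1857)*31962 = -1787*31962 = -57116094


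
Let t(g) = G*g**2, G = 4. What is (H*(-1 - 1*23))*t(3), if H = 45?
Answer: -38880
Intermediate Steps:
t(g) = 4*g**2
(H*(-1 - 1*23))*t(3) = (45*(-1 - 1*23))*(4*3**2) = (45*(-1 - 23))*(4*9) = (45*(-24))*36 = -1080*36 = -38880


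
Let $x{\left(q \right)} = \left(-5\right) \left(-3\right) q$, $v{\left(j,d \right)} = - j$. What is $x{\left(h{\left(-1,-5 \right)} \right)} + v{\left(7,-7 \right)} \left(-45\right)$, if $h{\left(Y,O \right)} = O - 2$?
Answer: $210$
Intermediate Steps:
$h{\left(Y,O \right)} = -2 + O$
$x{\left(q \right)} = 15 q$
$x{\left(h{\left(-1,-5 \right)} \right)} + v{\left(7,-7 \right)} \left(-45\right) = 15 \left(-2 - 5\right) + \left(-1\right) 7 \left(-45\right) = 15 \left(-7\right) - -315 = -105 + 315 = 210$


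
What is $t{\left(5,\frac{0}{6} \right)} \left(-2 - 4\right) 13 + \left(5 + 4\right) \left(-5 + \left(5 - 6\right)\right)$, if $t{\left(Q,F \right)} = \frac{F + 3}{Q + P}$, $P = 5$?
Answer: $- \frac{387}{5} \approx -77.4$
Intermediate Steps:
$t{\left(Q,F \right)} = \frac{3 + F}{5 + Q}$ ($t{\left(Q,F \right)} = \frac{F + 3}{Q + 5} = \frac{3 + F}{5 + Q}$)
$t{\left(5,\frac{0}{6} \right)} \left(-2 - 4\right) 13 + \left(5 + 4\right) \left(-5 + \left(5 - 6\right)\right) = \frac{3 + \frac{0}{6}}{5 + 5} \left(-2 - 4\right) 13 + \left(5 + 4\right) \left(-5 + \left(5 - 6\right)\right) = \frac{3 + 0 \cdot \frac{1}{6}}{10} \left(-6\right) 13 + 9 \left(-5 + \left(5 - 6\right)\right) = \frac{3 + 0}{10} \left(-6\right) 13 + 9 \left(-5 - 1\right) = \frac{1}{10} \cdot 3 \left(-6\right) 13 + 9 \left(-6\right) = \frac{3}{10} \left(-6\right) 13 - 54 = \left(- \frac{9}{5}\right) 13 - 54 = - \frac{117}{5} - 54 = - \frac{387}{5}$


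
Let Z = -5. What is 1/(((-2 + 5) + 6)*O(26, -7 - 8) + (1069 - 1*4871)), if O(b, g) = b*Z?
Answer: -1/4972 ≈ -0.00020113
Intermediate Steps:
O(b, g) = -5*b (O(b, g) = b*(-5) = -5*b)
1/(((-2 + 5) + 6)*O(26, -7 - 8) + (1069 - 1*4871)) = 1/(((-2 + 5) + 6)*(-5*26) + (1069 - 1*4871)) = 1/((3 + 6)*(-130) + (1069 - 4871)) = 1/(9*(-130) - 3802) = 1/(-1170 - 3802) = 1/(-4972) = -1/4972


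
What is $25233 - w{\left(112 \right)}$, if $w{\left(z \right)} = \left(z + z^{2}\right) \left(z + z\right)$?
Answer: $-2809711$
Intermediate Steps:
$w{\left(z \right)} = 2 z \left(z + z^{2}\right)$ ($w{\left(z \right)} = \left(z + z^{2}\right) 2 z = 2 z \left(z + z^{2}\right)$)
$25233 - w{\left(112 \right)} = 25233 - 2 \cdot 112^{2} \left(1 + 112\right) = 25233 - 2 \cdot 12544 \cdot 113 = 25233 - 2834944 = -2809711$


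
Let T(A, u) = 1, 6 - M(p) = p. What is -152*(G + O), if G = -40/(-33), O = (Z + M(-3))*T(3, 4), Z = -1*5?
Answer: -26144/33 ≈ -792.24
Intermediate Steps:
M(p) = 6 - p
Z = -5
O = 4 (O = (-5 + (6 - 1*(-3)))*1 = (-5 + (6 + 3))*1 = (-5 + 9)*1 = 4*1 = 4)
G = 40/33 (G = -40*(-1/33) = 40/33 ≈ 1.2121)
-152*(G + O) = -152*(40/33 + 4) = -152*172/33 = -26144/33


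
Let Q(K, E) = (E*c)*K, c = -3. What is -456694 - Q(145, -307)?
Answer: -590239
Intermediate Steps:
Q(K, E) = -3*E*K (Q(K, E) = (E*(-3))*K = (-3*E)*K = -3*E*K)
-456694 - Q(145, -307) = -456694 - (-3)*(-307)*145 = -456694 - 1*133545 = -456694 - 133545 = -590239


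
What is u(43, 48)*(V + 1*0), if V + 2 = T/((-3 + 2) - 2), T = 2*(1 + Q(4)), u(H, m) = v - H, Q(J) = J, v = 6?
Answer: 592/3 ≈ 197.33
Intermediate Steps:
u(H, m) = 6 - H
T = 10 (T = 2*(1 + 4) = 2*5 = 10)
V = -16/3 (V = -2 + 10/((-3 + 2) - 2) = -2 + 10/(-1 - 2) = -2 + 10/(-3) = -2 + 10*(-⅓) = -2 - 10/3 = -16/3 ≈ -5.3333)
u(43, 48)*(V + 1*0) = (6 - 1*43)*(-16/3 + 1*0) = (6 - 43)*(-16/3 + 0) = -37*(-16/3) = 592/3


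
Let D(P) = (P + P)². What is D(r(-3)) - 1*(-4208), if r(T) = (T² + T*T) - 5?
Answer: 4884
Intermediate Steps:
r(T) = -5 + 2*T² (r(T) = (T² + T²) - 5 = 2*T² - 5 = -5 + 2*T²)
D(P) = 4*P² (D(P) = (2*P)² = 4*P²)
D(r(-3)) - 1*(-4208) = 4*(-5 + 2*(-3)²)² - 1*(-4208) = 4*(-5 + 2*9)² + 4208 = 4*(-5 + 18)² + 4208 = 4*13² + 4208 = 4*169 + 4208 = 676 + 4208 = 4884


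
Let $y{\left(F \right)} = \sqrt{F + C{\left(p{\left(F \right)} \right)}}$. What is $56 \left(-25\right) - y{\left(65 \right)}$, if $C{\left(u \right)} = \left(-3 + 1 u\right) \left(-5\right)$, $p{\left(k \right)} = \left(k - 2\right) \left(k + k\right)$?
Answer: $-1400 - i \sqrt{40870} \approx -1400.0 - 202.16 i$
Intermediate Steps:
$p{\left(k \right)} = 2 k \left(-2 + k\right)$ ($p{\left(k \right)} = \left(-2 + k\right) 2 k = 2 k \left(-2 + k\right)$)
$C{\left(u \right)} = 15 - 5 u$ ($C{\left(u \right)} = \left(-3 + u\right) \left(-5\right) = 15 - 5 u$)
$y{\left(F \right)} = \sqrt{15 + F - 10 F \left(-2 + F\right)}$ ($y{\left(F \right)} = \sqrt{F - \left(-15 + 5 \cdot 2 F \left(-2 + F\right)\right)} = \sqrt{F - \left(-15 + 10 F \left(-2 + F\right)\right)} = \sqrt{15 + F - 10 F \left(-2 + F\right)}$)
$56 \left(-25\right) - y{\left(65 \right)} = 56 \left(-25\right) - \sqrt{15 + 65 - 650 \left(-2 + 65\right)} = -1400 - \sqrt{15 + 65 - 650 \cdot 63} = -1400 - \sqrt{15 + 65 - 40950} = -1400 - \sqrt{-40870} = -1400 - i \sqrt{40870}$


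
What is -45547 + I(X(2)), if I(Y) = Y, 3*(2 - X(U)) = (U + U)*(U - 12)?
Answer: -136595/3 ≈ -45532.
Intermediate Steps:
X(U) = 2 - 2*U*(-12 + U)/3 (X(U) = 2 - (U + U)*(U - 12)/3 = 2 - 2*U*(-12 + U)/3)
-45547 + I(X(2)) = -45547 + (2 + 8*2 - ⅔*2²) = -45547 + (2 + 16 - ⅔*4) = -45547 + (2 + 16 - 8/3) = -45547 + 46/3 = -136595/3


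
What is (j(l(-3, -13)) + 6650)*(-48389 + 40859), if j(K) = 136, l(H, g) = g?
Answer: -51098580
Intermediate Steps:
(j(l(-3, -13)) + 6650)*(-48389 + 40859) = (136 + 6650)*(-48389 + 40859) = 6786*(-7530) = -51098580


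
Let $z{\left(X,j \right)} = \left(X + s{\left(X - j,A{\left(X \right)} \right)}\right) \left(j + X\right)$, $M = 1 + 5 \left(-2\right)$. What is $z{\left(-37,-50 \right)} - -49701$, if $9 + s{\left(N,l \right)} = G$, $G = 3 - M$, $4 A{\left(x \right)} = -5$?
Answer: $52659$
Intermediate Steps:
$M = -9$ ($M = 1 - 10 = -9$)
$A{\left(x \right)} = - \frac{5}{4}$ ($A{\left(x \right)} = \frac{1}{4} \left(-5\right) = - \frac{5}{4}$)
$G = 12$ ($G = 3 - -9 = 3 + 9 = 12$)
$s{\left(N,l \right)} = 3$ ($s{\left(N,l \right)} = -9 + 12 = 3$)
$z{\left(X,j \right)} = \left(3 + X\right) \left(X + j\right)$ ($z{\left(X,j \right)} = \left(X + 3\right) \left(j + X\right) = \left(3 + X\right) \left(X + j\right)$)
$z{\left(-37,-50 \right)} - -49701 = \left(\left(-37\right)^{2} + 3 \left(-37\right) + 3 \left(-50\right) - -1850\right) - -49701 = \left(1369 - 111 - 150 + 1850\right) + 49701 = 2958 + 49701 = 52659$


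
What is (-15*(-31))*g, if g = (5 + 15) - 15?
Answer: 2325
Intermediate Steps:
g = 5 (g = 20 - 15 = 5)
(-15*(-31))*g = -15*(-31)*5 = 465*5 = 2325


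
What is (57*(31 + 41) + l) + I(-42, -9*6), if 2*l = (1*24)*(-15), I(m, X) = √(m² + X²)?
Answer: 3924 + 6*√130 ≈ 3992.4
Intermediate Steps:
I(m, X) = √(X² + m²)
l = -180 (l = ((1*24)*(-15))/2 = (24*(-15))/2 = (½)*(-360) = -180)
(57*(31 + 41) + l) + I(-42, -9*6) = (57*(31 + 41) - 180) + √((-9*6)² + (-42)²) = (57*72 - 180) + √((-54)² + 1764) = (4104 - 180) + √(2916 + 1764) = 3924 + √4680 = 3924 + 6*√130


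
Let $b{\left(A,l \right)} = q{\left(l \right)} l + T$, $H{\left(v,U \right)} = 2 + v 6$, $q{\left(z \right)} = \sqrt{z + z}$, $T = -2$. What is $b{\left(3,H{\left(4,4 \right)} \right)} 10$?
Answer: $-20 + 520 \sqrt{13} \approx 1854.9$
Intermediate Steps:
$q{\left(z \right)} = \sqrt{2} \sqrt{z}$ ($q{\left(z \right)} = \sqrt{2 z} = \sqrt{2} \sqrt{z}$)
$H{\left(v,U \right)} = 2 + 6 v$
$b{\left(A,l \right)} = -2 + \sqrt{2} l^{\frac{3}{2}}$ ($b{\left(A,l \right)} = \sqrt{2} \sqrt{l} l - 2 = \sqrt{2} l^{\frac{3}{2}} - 2 = -2 + \sqrt{2} l^{\frac{3}{2}}$)
$b{\left(3,H{\left(4,4 \right)} \right)} 10 = \left(-2 + \sqrt{2} \left(2 + 6 \cdot 4\right)^{\frac{3}{2}}\right) 10 = \left(-2 + \sqrt{2} \left(2 + 24\right)^{\frac{3}{2}}\right) 10 = \left(-2 + \sqrt{2} \cdot 26^{\frac{3}{2}}\right) 10 = \left(-2 + \sqrt{2} \cdot 26 \sqrt{26}\right) 10 = \left(-2 + 52 \sqrt{13}\right) 10 = -20 + 520 \sqrt{13}$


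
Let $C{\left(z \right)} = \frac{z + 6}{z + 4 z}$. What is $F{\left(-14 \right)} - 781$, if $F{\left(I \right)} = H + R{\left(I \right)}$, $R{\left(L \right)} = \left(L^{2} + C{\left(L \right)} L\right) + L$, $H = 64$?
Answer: $- \frac{2683}{5} \approx -536.6$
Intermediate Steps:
$C{\left(z \right)} = \frac{6 + z}{5 z}$
$R{\left(L \right)} = \frac{6}{5} + L^{2} + \frac{6 L}{5}$ ($R{\left(L \right)} = \left(L^{2} + \frac{6 + L}{5 L} L\right) + L = \left(L^{2} + \left(\frac{6}{5} + \frac{L}{5}\right)\right) + L = \left(\frac{6}{5} + L^{2} + \frac{L}{5}\right) + L = \frac{6}{5} + L^{2} + \frac{6 L}{5}$)
$F{\left(I \right)} = \frac{326}{5} + \frac{I}{5} + I \left(1 + I\right)$ ($F{\left(I \right)} = 64 + \left(\frac{6}{5} + \frac{I}{5} + I \left(1 + I\right)\right) = \frac{326}{5} + \frac{I}{5} + I \left(1 + I\right)$)
$F{\left(-14 \right)} - 781 = \left(\frac{326}{5} + \frac{1}{5} \left(-14\right) - 14 \left(1 - 14\right)\right) - 781 = \left(\frac{326}{5} - \frac{14}{5} - -182\right) - 781 = \left(\frac{326}{5} - \frac{14}{5} + 182\right) - 781 = \frac{1222}{5} - 781 = - \frac{2683}{5}$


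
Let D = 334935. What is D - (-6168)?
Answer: 341103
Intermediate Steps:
D - (-6168) = 334935 - (-6168) = 334935 - 514*(-12) = 334935 + 6168 = 341103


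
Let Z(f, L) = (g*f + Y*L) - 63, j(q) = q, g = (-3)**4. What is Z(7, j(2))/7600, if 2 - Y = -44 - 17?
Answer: 63/760 ≈ 0.082895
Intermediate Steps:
g = 81
Y = 63 (Y = 2 - (-44 - 17) = 2 - 1*(-61) = 2 + 61 = 63)
Z(f, L) = -63 + 63*L + 81*f (Z(f, L) = (81*f + 63*L) - 63 = (63*L + 81*f) - 63 = -63 + 63*L + 81*f)
Z(7, j(2))/7600 = (-63 + 63*2 + 81*7)/7600 = (-63 + 126 + 567)*(1/7600) = 630*(1/7600) = 63/760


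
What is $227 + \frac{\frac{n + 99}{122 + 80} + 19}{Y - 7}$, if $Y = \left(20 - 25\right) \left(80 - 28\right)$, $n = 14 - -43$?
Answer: $\frac{6119512}{26967} \approx 226.93$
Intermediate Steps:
$n = 57$ ($n = 14 + 43 = 57$)
$Y = -260$ ($Y = \left(-5\right) 52 = -260$)
$227 + \frac{\frac{n + 99}{122 + 80} + 19}{Y - 7} = 227 + \frac{\frac{57 + 99}{122 + 80} + 19}{-260 - 7} = 227 + \frac{\frac{156}{202} + 19}{-267} = 227 + \left(156 \cdot \frac{1}{202} + 19\right) \left(- \frac{1}{267}\right) = 227 + \left(\frac{78}{101} + 19\right) \left(- \frac{1}{267}\right) = 227 + \frac{1997}{101} \left(- \frac{1}{267}\right) = 227 - \frac{1997}{26967} = \frac{6119512}{26967}$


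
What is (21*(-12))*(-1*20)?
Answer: 5040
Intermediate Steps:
(21*(-12))*(-1*20) = -252*(-20) = 5040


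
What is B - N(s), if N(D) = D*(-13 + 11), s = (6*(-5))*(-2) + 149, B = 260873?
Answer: 261291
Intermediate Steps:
s = 209 (s = -30*(-2) + 149 = 60 + 149 = 209)
N(D) = -2*D (N(D) = D*(-2) = -2*D)
B - N(s) = 260873 - (-2)*209 = 260873 - 1*(-418) = 260873 + 418 = 261291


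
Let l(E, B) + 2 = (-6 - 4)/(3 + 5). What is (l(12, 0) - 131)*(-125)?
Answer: 67125/4 ≈ 16781.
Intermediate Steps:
l(E, B) = -13/4 (l(E, B) = -2 + (-6 - 4)/(3 + 5) = -2 - 10/8 = -2 - 10*1/8 = -2 - 5/4 = -13/4)
(l(12, 0) - 131)*(-125) = (-13/4 - 131)*(-125) = -537/4*(-125) = 67125/4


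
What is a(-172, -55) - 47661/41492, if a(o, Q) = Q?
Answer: -2329721/41492 ≈ -56.149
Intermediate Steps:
a(-172, -55) - 47661/41492 = -55 - 47661/41492 = -2329721/41492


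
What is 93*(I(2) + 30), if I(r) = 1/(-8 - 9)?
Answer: 47337/17 ≈ 2784.5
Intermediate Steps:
I(r) = -1/17 (I(r) = 1/(-17) = -1/17)
93*(I(2) + 30) = 93*(-1/17 + 30) = 93*(509/17) = 47337/17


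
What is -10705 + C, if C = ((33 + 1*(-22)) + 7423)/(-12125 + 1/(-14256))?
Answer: -1850508059809/172854001 ≈ -10706.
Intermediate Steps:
C = -105979104/172854001 (C = ((33 - 22) + 7423)/(-12125 - 1/14256) = (11 + 7423)/(-172854001/14256) = 7434*(-14256/172854001) = -105979104/172854001 ≈ -0.61311)
-10705 + C = -10705 - 105979104/172854001 = -1850508059809/172854001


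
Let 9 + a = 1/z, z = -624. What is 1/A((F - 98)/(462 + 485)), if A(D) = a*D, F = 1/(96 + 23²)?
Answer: 369330000/344035633 ≈ 1.0735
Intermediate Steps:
a = -5617/624 (a = -9 + 1/(-624) = -9 - 1/624 = -5617/624 ≈ -9.0016)
F = 1/625 (F = 1/(96 + 529) = 1/625 ≈ 0.0016000)
A(D) = -5617*D/624
1/A((F - 98)/(462 + 485)) = 1/(-5617*(1/625 - 98)/(624*(462 + 485))) = 1/(-(-344035633)/(390000*947)) = 1/(-5617/624*(-61249/591875)) = 1/(344035633/369330000) = 369330000/344035633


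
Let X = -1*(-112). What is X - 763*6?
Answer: -4466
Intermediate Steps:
X = 112
X - 763*6 = 112 - 763*6 = 112 - 109*42 = 112 - 4578 = -4466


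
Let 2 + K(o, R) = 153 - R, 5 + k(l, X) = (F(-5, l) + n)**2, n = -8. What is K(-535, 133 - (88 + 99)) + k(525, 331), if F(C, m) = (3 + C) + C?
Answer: 425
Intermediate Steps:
F(C, m) = 3 + 2*C
k(l, X) = 220 (k(l, X) = -5 + ((3 + 2*(-5)) - 8)**2 = -5 + ((3 - 10) - 8)**2 = -5 + (-7 - 8)**2 = -5 + (-15)**2 = -5 + 225 = 220)
K(o, R) = 151 - R (K(o, R) = -2 + (153 - R) = 151 - R)
K(-535, 133 - (88 + 99)) + k(525, 331) = (151 - (133 - (88 + 99))) + 220 = (151 - (133 - 1*187)) + 220 = (151 - (133 - 187)) + 220 = (151 - 1*(-54)) + 220 = (151 + 54) + 220 = 205 + 220 = 425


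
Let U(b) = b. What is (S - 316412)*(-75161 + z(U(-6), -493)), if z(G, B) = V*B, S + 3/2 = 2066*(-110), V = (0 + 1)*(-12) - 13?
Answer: 34162268046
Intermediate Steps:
V = -25 (V = 1*(-12) - 13 = -12 - 13 = -25)
S = -454523/2 (S = -3/2 + 2066*(-110) = -3/2 - 227260 = -454523/2 ≈ -2.2726e+5)
z(G, B) = -25*B
(S - 316412)*(-75161 + z(U(-6), -493)) = (-454523/2 - 316412)*(-75161 - 25*(-493)) = -1087347*(-75161 + 12325)/2 = -1087347/2*(-62836) = 34162268046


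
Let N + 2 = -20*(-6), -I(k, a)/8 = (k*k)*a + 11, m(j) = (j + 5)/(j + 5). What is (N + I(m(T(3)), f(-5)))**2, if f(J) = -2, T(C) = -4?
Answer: 2116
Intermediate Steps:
m(j) = 1 (m(j) = (5 + j)/(5 + j) = 1)
I(k, a) = -88 - 8*a*k**2 (I(k, a) = -8*((k*k)*a + 11) = -8*(k**2*a + 11) = -8*(a*k**2 + 11) = -8*(11 + a*k**2) = -88 - 8*a*k**2)
N = 118 (N = -2 - 20*(-6) = -2 + 120 = 118)
(N + I(m(T(3)), f(-5)))**2 = (118 + (-88 - 8*(-2)*1**2))**2 = (118 + (-88 - 8*(-2)*1))**2 = (118 + (-88 + 16))**2 = (118 - 72)**2 = 46**2 = 2116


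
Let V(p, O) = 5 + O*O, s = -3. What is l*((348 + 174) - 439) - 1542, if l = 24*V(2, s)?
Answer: 26346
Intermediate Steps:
V(p, O) = 5 + O²
l = 336 (l = 24*(5 + (-3)²) = 24*(5 + 9) = 24*14 = 336)
l*((348 + 174) - 439) - 1542 = 336*((348 + 174) - 439) - 1542 = 336*(522 - 439) - 1542 = 336*83 - 1542 = 27888 - 1542 = 26346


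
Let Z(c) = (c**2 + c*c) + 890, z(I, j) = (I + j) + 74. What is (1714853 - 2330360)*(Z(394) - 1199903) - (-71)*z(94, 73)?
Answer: 546903222398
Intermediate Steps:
z(I, j) = 74 + I + j
Z(c) = 890 + 2*c**2 (Z(c) = (c**2 + c**2) + 890 = 2*c**2 + 890 = 890 + 2*c**2)
(1714853 - 2330360)*(Z(394) - 1199903) - (-71)*z(94, 73) = (1714853 - 2330360)*((890 + 2*394**2) - 1199903) - (-71)*(74 + 94 + 73) = -615507*((890 + 2*155236) - 1199903) - (-71)*241 = -615507*((890 + 310472) - 1199903) - 1*(-17111) = -615507*(311362 - 1199903) + 17111 = -615507*(-888541) + 17111 = 546903205287 + 17111 = 546903222398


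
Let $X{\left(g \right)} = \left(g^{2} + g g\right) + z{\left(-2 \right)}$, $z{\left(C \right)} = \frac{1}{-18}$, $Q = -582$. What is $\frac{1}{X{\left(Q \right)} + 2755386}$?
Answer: $\frac{18}{61791011} \approx 2.913 \cdot 10^{-7}$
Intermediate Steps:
$z{\left(C \right)} = - \frac{1}{18}$
$X{\left(g \right)} = - \frac{1}{18} + 2 g^{2}$ ($X{\left(g \right)} = \left(g^{2} + g g\right) - \frac{1}{18} = \left(g^{2} + g^{2}\right) - \frac{1}{18} = 2 g^{2} - \frac{1}{18} = - \frac{1}{18} + 2 g^{2}$)
$\frac{1}{X{\left(Q \right)} + 2755386} = \frac{1}{\left(- \frac{1}{18} + 2 \left(-582\right)^{2}\right) + 2755386} = \frac{1}{\left(- \frac{1}{18} + 2 \cdot 338724\right) + 2755386} = \frac{1}{\left(- \frac{1}{18} + 677448\right) + 2755386} = \frac{1}{\frac{12194063}{18} + 2755386} = \frac{1}{\frac{61791011}{18}} = \frac{18}{61791011}$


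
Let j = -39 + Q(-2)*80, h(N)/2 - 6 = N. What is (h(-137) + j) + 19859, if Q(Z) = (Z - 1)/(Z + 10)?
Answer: 19528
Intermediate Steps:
Q(Z) = (-1 + Z)/(10 + Z)
h(N) = 12 + 2*N
j = -69 (j = -39 + ((-1 - 2)/(10 - 2))*80 = -39 + (-3/8)*80 = -39 + ((⅛)*(-3))*80 = -39 - 3/8*80 = -39 - 30 = -69)
(h(-137) + j) + 19859 = ((12 + 2*(-137)) - 69) + 19859 = ((12 - 274) - 69) + 19859 = (-262 - 69) + 19859 = -331 + 19859 = 19528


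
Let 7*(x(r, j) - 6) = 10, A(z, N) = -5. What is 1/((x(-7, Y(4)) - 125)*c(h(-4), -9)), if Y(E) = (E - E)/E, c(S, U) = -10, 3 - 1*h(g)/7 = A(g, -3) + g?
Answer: 7/8230 ≈ 0.00085055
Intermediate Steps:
h(g) = 56 - 7*g (h(g) = 21 - 7*(-5 + g) = 21 + (35 - 7*g) = 56 - 7*g)
Y(E) = 0 (Y(E) = 0/E = 0)
x(r, j) = 52/7 (x(r, j) = 6 + (⅐)*10 = 6 + 10/7 = 52/7)
1/((x(-7, Y(4)) - 125)*c(h(-4), -9)) = 1/((52/7 - 125)*(-10)) = 1/(-823/7*(-10)) = 1/(8230/7) = 7/8230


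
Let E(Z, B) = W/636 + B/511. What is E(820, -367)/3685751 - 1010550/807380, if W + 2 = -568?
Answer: -9870287987739/7885874352307 ≈ -1.2516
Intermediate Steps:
W = -570 (W = -2 - 568 = -570)
E(Z, B) = -95/106 + B/511 (E(Z, B) = -570/636 + B/511 = -570*1/636 + B*(1/511) = -95/106 + B/511)
E(820, -367)/3685751 - 1010550/807380 = (-95/106 + (1/511)*(-367))/3685751 - 1010550/807380 = (-95/106 - 367/511)*(1/3685751) - 1010550*1/807380 = -87447/54166*1/3685751 - 101055/80738 = -87447/199642388666 - 101055/80738 = -9870287987739/7885874352307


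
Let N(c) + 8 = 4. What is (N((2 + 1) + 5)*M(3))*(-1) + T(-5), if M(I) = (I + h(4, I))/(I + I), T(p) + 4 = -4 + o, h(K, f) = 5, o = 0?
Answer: -8/3 ≈ -2.6667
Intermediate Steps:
T(p) = -8 (T(p) = -4 + (-4 + 0) = -4 - 4 = -8)
N(c) = -4 (N(c) = -8 + 4 = -4)
M(I) = (5 + I)/(2*I) (M(I) = (I + 5)/(I + I) = (5 + I)/((2*I)) = (5 + I)*(1/(2*I)) = (5 + I)/(2*I))
(N((2 + 1) + 5)*M(3))*(-1) + T(-5) = -2*(5 + 3)/3*(-1) - 8 = -2*8/3*(-1) - 8 = -4*4/3*(-1) - 8 = -16/3*(-1) - 8 = 16/3 - 8 = -8/3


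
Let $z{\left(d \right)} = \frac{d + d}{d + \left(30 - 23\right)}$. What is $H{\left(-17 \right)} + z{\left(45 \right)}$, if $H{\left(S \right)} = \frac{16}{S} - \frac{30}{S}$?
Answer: $\frac{1129}{442} \approx 2.5543$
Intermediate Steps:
$z{\left(d \right)} = \frac{2 d}{7 + d}$ ($z{\left(d \right)} = \frac{2 d}{d + 7} = \frac{2 d}{7 + d}$)
$H{\left(S \right)} = - \frac{14}{S}$
$H{\left(-17 \right)} + z{\left(45 \right)} = - \frac{14}{-17} + 2 \cdot 45 \frac{1}{7 + 45} = \left(-14\right) \left(- \frac{1}{17}\right) + 2 \cdot 45 \cdot \frac{1}{52} = \frac{14}{17} + 2 \cdot 45 \cdot \frac{1}{52} = \frac{14}{17} + \frac{45}{26} = \frac{1129}{442}$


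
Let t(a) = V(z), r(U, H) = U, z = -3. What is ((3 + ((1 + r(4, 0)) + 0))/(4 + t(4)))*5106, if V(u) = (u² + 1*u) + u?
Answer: 40848/7 ≈ 5835.4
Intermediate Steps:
V(u) = u² + 2*u (V(u) = (u² + u) + u = (u + u²) + u = u² + 2*u)
t(a) = 3 (t(a) = -3*(2 - 3) = -3*(-1) = 3)
((3 + ((1 + r(4, 0)) + 0))/(4 + t(4)))*5106 = ((3 + ((1 + 4) + 0))/(4 + 3))*5106 = ((3 + (5 + 0))/7)*5106 = ((3 + 5)*(⅐))*5106 = (8*(⅐))*5106 = (8/7)*5106 = 40848/7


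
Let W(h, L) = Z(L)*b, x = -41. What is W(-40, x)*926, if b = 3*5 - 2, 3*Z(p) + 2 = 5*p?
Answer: -830622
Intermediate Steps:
Z(p) = -⅔ + 5*p/3 (Z(p) = -⅔ + (5*p)/3 = -⅔ + 5*p/3)
b = 13 (b = 15 - 2 = 13)
W(h, L) = -26/3 + 65*L/3 (W(h, L) = (-⅔ + 5*L/3)*13 = -26/3 + 65*L/3)
W(-40, x)*926 = (-26/3 + (65/3)*(-41))*926 = (-26/3 - 2665/3)*926 = -897*926 = -830622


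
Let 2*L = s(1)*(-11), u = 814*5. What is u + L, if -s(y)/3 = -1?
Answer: 8107/2 ≈ 4053.5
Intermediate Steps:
u = 4070
s(y) = 3 (s(y) = -3*(-1) = 3)
L = -33/2 (L = (3*(-11))/2 = (½)*(-33) = -33/2 ≈ -16.500)
u + L = 4070 - 33/2 = 8107/2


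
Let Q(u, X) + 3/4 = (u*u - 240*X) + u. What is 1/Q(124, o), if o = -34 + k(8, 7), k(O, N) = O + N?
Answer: 4/80237 ≈ 4.9852e-5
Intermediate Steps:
k(O, N) = N + O
o = -19 (o = -34 + (7 + 8) = -34 + 15 = -19)
Q(u, X) = -¾ + u + u² - 240*X (Q(u, X) = -¾ + ((u*u - 240*X) + u) = -¾ + ((u² - 240*X) + u) = -¾ + (u + u² - 240*X) = -¾ + u + u² - 240*X)
1/Q(124, o) = 1/(-¾ + 124 + 124² - 240*(-19)) = 1/(-¾ + 124 + 15376 + 4560) = 1/(80237/4) = 4/80237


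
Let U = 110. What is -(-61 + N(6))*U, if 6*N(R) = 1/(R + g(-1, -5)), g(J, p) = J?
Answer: 20119/3 ≈ 6706.3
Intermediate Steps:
N(R) = 1/(6*(-1 + R)) (N(R) = 1/(6*(R - 1)) = 1/(6*(-1 + R)))
-(-61 + N(6))*U = -(-61 + 1/(6*(-1 + 6)))*110 = -(-61 + (⅙)/5)*110 = -(-61 + (⅙)*(⅕))*110 = -(-61 + 1/30)*110 = -(-1829)*110/30 = -1*(-20119/3) = 20119/3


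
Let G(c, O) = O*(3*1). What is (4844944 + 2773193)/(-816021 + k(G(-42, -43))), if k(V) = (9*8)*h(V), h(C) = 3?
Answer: -2539379/271935 ≈ -9.3382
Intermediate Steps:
G(c, O) = 3*O (G(c, O) = O*3 = 3*O)
k(V) = 216 (k(V) = (9*8)*3 = 72*3 = 216)
(4844944 + 2773193)/(-816021 + k(G(-42, -43))) = (4844944 + 2773193)/(-816021 + 216) = 7618137/(-815805) = 7618137*(-1/815805) = -2539379/271935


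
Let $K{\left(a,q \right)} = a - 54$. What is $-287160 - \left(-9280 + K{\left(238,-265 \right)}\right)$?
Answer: $-278064$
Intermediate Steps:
$K{\left(a,q \right)} = -54 + a$ ($K{\left(a,q \right)} = a - 54 = -54 + a$)
$-287160 - \left(-9280 + K{\left(238,-265 \right)}\right) = -287160 - \left(-9280 + \left(-54 + 238\right)\right) = -287160 - \left(-9280 + 184\right) = -287160 - -9096 = -287160 + 9096 = -278064$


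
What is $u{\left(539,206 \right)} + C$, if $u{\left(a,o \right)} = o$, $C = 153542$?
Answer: $153748$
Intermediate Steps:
$u{\left(539,206 \right)} + C = 206 + 153542 = 153748$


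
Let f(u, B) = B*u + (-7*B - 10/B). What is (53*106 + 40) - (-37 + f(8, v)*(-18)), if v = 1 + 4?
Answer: 5749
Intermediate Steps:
v = 5
f(u, B) = -10/B - 7*B + B*u (f(u, B) = B*u + (-10/B - 7*B) = -10/B - 7*B + B*u)
(53*106 + 40) - (-37 + f(8, v)*(-18)) = (53*106 + 40) - (-37 + ((-10 + 5²*(-7 + 8))/5)*(-18)) = (5618 + 40) - (-37 + ((-10 + 25*1)/5)*(-18)) = 5658 - (-37 + ((-10 + 25)/5)*(-18)) = 5658 - (-37 + ((⅕)*15)*(-18)) = 5658 - (-37 + 3*(-18)) = 5658 - (-37 - 54) = 5658 - 1*(-91) = 5658 + 91 = 5749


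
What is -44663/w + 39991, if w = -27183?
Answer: 1087120016/27183 ≈ 39993.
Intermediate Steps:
-44663/w + 39991 = -44663/(-27183) + 39991 = -44663*(-1/27183) + 39991 = 44663/27183 + 39991 = 1087120016/27183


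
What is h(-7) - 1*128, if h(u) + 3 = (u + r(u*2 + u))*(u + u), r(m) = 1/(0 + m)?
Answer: -97/3 ≈ -32.333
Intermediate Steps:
r(m) = 1/m
h(u) = -3 + 2*u*(u + 1/(3*u)) (h(u) = -3 + (u + 1/(u*2 + u))*(u + u) = -3 + (u + 1/(2*u + u))*(2*u) = -3 + (u + 1/(3*u))*(2*u) = -3 + 2*u*(u + 1/(3*u)))
h(-7) - 1*128 = (-7/3 + 2*(-7)²) - 1*128 = (-7/3 + 2*49) - 128 = (-7/3 + 98) - 128 = 287/3 - 128 = -97/3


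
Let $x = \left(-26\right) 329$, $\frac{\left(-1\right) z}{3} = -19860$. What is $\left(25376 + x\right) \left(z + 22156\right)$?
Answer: $1374962992$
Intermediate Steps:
$z = 59580$ ($z = \left(-3\right) \left(-19860\right) = 59580$)
$x = -8554$
$\left(25376 + x\right) \left(z + 22156\right) = \left(25376 - 8554\right) \left(59580 + 22156\right) = 16822 \cdot 81736 = 1374962992$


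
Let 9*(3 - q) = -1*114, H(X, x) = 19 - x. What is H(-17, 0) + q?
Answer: 104/3 ≈ 34.667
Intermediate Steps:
q = 47/3 (q = 3 - (-1)*114/9 = 3 - ⅑*(-114) = 3 + 38/3 = 47/3 ≈ 15.667)
H(-17, 0) + q = (19 - 1*0) + 47/3 = (19 + 0) + 47/3 = 19 + 47/3 = 104/3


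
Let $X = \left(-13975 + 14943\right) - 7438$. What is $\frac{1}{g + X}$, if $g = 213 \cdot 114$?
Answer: $\frac{1}{17812} \approx 5.6142 \cdot 10^{-5}$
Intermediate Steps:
$g = 24282$
$X = -6470$ ($X = 968 - 7438 = -6470$)
$\frac{1}{g + X} = \frac{1}{24282 - 6470} = \frac{1}{17812}$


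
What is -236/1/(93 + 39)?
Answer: -31152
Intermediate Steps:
-236/1/(93 + 39) = -236/1/132 = -236/(1/132) = 132*(-236) = -31152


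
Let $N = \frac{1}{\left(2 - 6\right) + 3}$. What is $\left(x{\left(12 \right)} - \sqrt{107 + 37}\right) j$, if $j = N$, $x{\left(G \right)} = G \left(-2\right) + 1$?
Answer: $35$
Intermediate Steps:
$N = -1$ ($N = \frac{1}{-4 + 3} = \frac{1}{-1} = -1$)
$x{\left(G \right)} = 1 - 2 G$ ($x{\left(G \right)} = - 2 G + 1 = 1 - 2 G$)
$j = -1$
$\left(x{\left(12 \right)} - \sqrt{107 + 37}\right) j = \left(\left(1 - 24\right) - \sqrt{107 + 37}\right) \left(-1\right) = \left(\left(1 - 24\right) - \sqrt{144}\right) \left(-1\right) = \left(-23 - 12\right) \left(-1\right) = \left(-35\right) \left(-1\right) = 35$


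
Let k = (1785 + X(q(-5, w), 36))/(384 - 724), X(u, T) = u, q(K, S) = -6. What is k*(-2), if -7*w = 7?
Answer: 1779/170 ≈ 10.465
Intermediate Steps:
w = -1 (w = -1/7*7 = -1)
k = -1779/340 (k = (1785 - 6)/(384 - 724) = 1779/(-340) = 1779*(-1/340) = -1779/340 ≈ -5.2324)
k*(-2) = -1779/340*(-2) = 1779/170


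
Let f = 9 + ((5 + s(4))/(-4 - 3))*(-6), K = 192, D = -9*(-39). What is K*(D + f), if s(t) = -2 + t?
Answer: 70272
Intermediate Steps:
D = 351
f = 15 (f = 9 + ((5 + (-2 + 4))/(-4 - 3))*(-6) = 9 + ((5 + 2)/(-7))*(-6) = 9 + (7*(-⅐))*(-6) = 9 - 1*(-6) = 9 + 6 = 15)
K*(D + f) = 192*(351 + 15) = 192*366 = 70272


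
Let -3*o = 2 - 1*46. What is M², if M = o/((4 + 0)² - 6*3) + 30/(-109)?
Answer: 6190144/106929 ≈ 57.890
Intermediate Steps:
o = 44/3 (o = -(2 - 1*46)/3 = -(2 - 46)/3 = -⅓*(-44) = 44/3 ≈ 14.667)
M = -2488/327 (M = 44/(3*((4 + 0)² - 6*3)) + 30/(-109) = 44/(3*(4² - 18)) + 30*(-1/109) = 44/(3*(16 - 18)) - 30/109 = (44/3)/(-2) - 30/109 = (44/3)*(-½) - 30/109 = -22/3 - 30/109 = -2488/327 ≈ -7.6086)
M² = (-2488/327)² = 6190144/106929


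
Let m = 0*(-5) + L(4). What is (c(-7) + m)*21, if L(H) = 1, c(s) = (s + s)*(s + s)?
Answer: 4137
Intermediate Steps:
c(s) = 4*s**2 (c(s) = (2*s)*(2*s) = 4*s**2)
m = 1 (m = 0*(-5) + 1 = 0 + 1 = 1)
(c(-7) + m)*21 = (4*(-7)**2 + 1)*21 = (4*49 + 1)*21 = (196 + 1)*21 = 197*21 = 4137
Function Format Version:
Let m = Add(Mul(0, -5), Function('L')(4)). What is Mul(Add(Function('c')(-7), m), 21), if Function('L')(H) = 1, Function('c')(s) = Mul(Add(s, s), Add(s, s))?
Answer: 4137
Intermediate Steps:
Function('c')(s) = Mul(4, Pow(s, 2)) (Function('c')(s) = Mul(Mul(2, s), Mul(2, s)) = Mul(4, Pow(s, 2)))
m = 1 (m = Add(Mul(0, -5), 1) = Add(0, 1) = 1)
Mul(Add(Function('c')(-7), m), 21) = Mul(Add(Mul(4, Pow(-7, 2)), 1), 21) = Mul(Add(Mul(4, 49), 1), 21) = Mul(Add(196, 1), 21) = Mul(197, 21) = 4137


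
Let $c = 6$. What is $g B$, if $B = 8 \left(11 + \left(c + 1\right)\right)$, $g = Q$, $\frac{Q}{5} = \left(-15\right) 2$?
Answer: $-21600$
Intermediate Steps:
$Q = -150$ ($Q = 5 \left(\left(-15\right) 2\right) = 5 \left(-30\right) = -150$)
$g = -150$
$B = 144$ ($B = 8 \left(11 + \left(6 + 1\right)\right) = 8 \left(11 + 7\right) = 8 \cdot 18 = 144$)
$g B = \left(-150\right) 144 = -21600$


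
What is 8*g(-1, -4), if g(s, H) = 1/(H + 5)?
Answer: 8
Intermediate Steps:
g(s, H) = 1/(5 + H)
8*g(-1, -4) = 8/(5 - 4) = 8/1 = 8*1 = 8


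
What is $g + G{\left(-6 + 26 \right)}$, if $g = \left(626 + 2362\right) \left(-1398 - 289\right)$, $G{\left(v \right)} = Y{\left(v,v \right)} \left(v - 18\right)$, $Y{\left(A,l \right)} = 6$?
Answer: $-5040744$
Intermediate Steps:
$G{\left(v \right)} = -108 + 6 v$ ($G{\left(v \right)} = 6 \left(v - 18\right) = 6 \left(-18 + v\right) = -108 + 6 v$)
$g = -5040756$ ($g = 2988 \left(-1687\right) = -5040756$)
$g + G{\left(-6 + 26 \right)} = -5040756 - \left(108 - 6 \left(-6 + 26\right)\right) = -5040756 + \left(-108 + 6 \cdot 20\right) = -5040756 + \left(-108 + 120\right) = -5040756 + 12 = -5040744$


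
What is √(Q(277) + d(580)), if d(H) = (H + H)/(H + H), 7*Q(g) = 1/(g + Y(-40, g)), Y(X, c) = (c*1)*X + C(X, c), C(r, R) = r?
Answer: 10*√1175691/10843 ≈ 0.99999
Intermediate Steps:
Y(X, c) = X + X*c (Y(X, c) = (c*1)*X + X = c*X + X = X*c + X = X + X*c)
Q(g) = 1/(7*(-40 - 39*g)) (Q(g) = 1/(7*(g - 40*(1 + g))) = 1/(7*(g + (-40 - 40*g))) = 1/(7*(-40 - 39*g)))
d(H) = 1 (d(H) = (2*H)/((2*H)) = (2*H)*(1/(2*H)) = 1)
√(Q(277) + d(580)) = √(-1/(280 + 273*277) + 1) = √(-1/(280 + 75621) + 1) = √(-1/75901 + 1) = √(75900/75901) = 10*√1175691/10843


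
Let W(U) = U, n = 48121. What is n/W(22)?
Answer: 48121/22 ≈ 2187.3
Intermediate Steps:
n/W(22) = 48121/22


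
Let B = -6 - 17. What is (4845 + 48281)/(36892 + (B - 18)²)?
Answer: 53126/38573 ≈ 1.3773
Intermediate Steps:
B = -23
(4845 + 48281)/(36892 + (B - 18)²) = (4845 + 48281)/(36892 + (-23 - 18)²) = 53126/(36892 + (-41)²) = 53126/(36892 + 1681) = 53126/38573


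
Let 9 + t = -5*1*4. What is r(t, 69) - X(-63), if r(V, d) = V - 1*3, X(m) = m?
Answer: 31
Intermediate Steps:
t = -29 (t = -9 - 5*1*4 = -9 - 5*4 = -9 - 20 = -29)
r(V, d) = -3 + V (r(V, d) = V - 3 = -3 + V)
r(t, 69) - X(-63) = (-3 - 29) - 1*(-63) = -32 + 63 = 31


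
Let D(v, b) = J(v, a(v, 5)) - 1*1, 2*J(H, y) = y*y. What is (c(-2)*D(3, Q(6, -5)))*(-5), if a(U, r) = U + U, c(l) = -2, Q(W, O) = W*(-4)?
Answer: 170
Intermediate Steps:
Q(W, O) = -4*W
a(U, r) = 2*U
J(H, y) = y²/2 (J(H, y) = (y*y)/2 = y²/2)
D(v, b) = -1 + 2*v² (D(v, b) = (2*v)²/2 - 1*1 = (4*v²)/2 - 1 = 2*v² - 1 = -1 + 2*v²)
(c(-2)*D(3, Q(6, -5)))*(-5) = -2*(-1 + 2*3²)*(-5) = -2*(-1 + 2*9)*(-5) = -2*(-1 + 18)*(-5) = -2*17*(-5) = -34*(-5) = 170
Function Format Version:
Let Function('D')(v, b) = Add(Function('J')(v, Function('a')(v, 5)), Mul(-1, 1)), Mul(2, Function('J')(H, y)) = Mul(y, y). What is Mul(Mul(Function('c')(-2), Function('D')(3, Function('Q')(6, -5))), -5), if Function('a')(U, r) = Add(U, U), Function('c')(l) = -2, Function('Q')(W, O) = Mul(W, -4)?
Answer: 170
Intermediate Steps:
Function('Q')(W, O) = Mul(-4, W)
Function('a')(U, r) = Mul(2, U)
Function('J')(H, y) = Mul(Rational(1, 2), Pow(y, 2)) (Function('J')(H, y) = Mul(Rational(1, 2), Mul(y, y)) = Mul(Rational(1, 2), Pow(y, 2)))
Function('D')(v, b) = Add(-1, Mul(2, Pow(v, 2))) (Function('D')(v, b) = Add(Mul(Rational(1, 2), Pow(Mul(2, v), 2)), Mul(-1, 1)) = Add(Mul(Rational(1, 2), Mul(4, Pow(v, 2))), -1) = Add(Mul(2, Pow(v, 2)), -1) = Add(-1, Mul(2, Pow(v, 2))))
Mul(Mul(Function('c')(-2), Function('D')(3, Function('Q')(6, -5))), -5) = Mul(Mul(-2, Add(-1, Mul(2, Pow(3, 2)))), -5) = Mul(Mul(-2, Add(-1, Mul(2, 9))), -5) = Mul(Mul(-2, Add(-1, 18)), -5) = Mul(Mul(-2, 17), -5) = Mul(-34, -5) = 170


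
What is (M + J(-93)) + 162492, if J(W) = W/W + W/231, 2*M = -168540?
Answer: 6023140/77 ≈ 78223.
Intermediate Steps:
M = -84270 (M = (½)*(-168540) = -84270)
J(W) = 1 + W/231 (J(W) = 1 + W*(1/231) = 1 + W/231)
(M + J(-93)) + 162492 = (-84270 + (1 + (1/231)*(-93))) + 162492 = (-84270 + (1 - 31/77)) + 162492 = (-84270 + 46/77) + 162492 = -6488744/77 + 162492 = 6023140/77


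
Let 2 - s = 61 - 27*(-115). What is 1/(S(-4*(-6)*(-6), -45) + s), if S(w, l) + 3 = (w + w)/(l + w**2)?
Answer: -2299/7280965 ≈ -0.00031575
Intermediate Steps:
S(w, l) = -3 + 2*w/(l + w**2) (S(w, l) = -3 + (w + w)/(l + w**2) = -3 + (2*w)/(l + w**2) = -3 + 2*w/(l + w**2))
s = -3164 (s = 2 - (61 - 27*(-115)) = 2 - (61 + 3105) = 2 - 1*3166 = 2 - 3166 = -3164)
1/(S(-4*(-6)*(-6), -45) + s) = 1/((-3*(-45) - 3*(-4*(-6)*(-6))**2 + 2*(-4*(-6)*(-6)))/(-45 + (-4*(-6)*(-6))**2) - 3164) = 1/((135 - 3*(24*(-6))**2 + 2*(24*(-6)))/(-45 + (24*(-6))**2) - 3164) = 1/((135 - 3*(-144)**2 + 2*(-144))/(-45 + (-144)**2) - 3164) = 1/((135 - 3*20736 - 288)/(-45 + 20736) - 3164) = 1/((135 - 62208 - 288)/20691 - 3164) = 1/((1/20691)*(-62361) - 3164) = 1/(-6929/2299 - 3164) = 1/(-7280965/2299) = -2299/7280965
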